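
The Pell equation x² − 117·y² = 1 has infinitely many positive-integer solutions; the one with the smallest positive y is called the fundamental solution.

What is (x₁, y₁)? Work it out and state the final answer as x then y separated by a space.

649 60

[10; 1,4,2,4,1,20] for √117; ℓ=6 ⇒ convergent index 5
a_0=10:  p_0=10·1+0=10,  q_0=10·0+1=1
…
a_2=4:  p_2=4·11+10=54,  q_2=4·1+1=5
a_3=2:  p_3=2·54+11=119,  q_3=2·5+1=11
a_4=4:  p_4=4·119+54=530,  q_4=4·11+5=49
a_5=1:  p_5=1·530+119=649,  q_5=1·49+11=60
→ (649, 60).  Check: 649²=421201, 117·60²=421200, difference 1.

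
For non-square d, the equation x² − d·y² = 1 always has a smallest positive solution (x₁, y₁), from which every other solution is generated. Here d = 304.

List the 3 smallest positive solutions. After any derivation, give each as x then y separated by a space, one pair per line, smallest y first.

57799 3315
6681448801 383207370
772362118440199 44298005553945

√304 → a₀=17, period (2,3,2,1,1,1,1,1,2,3,2,34); ℓ=12 even so k=11
a_0=17:  p_0=17·1+0=17,  q_0=17·0+1=1
a_1=2:  p_1=2·17+1=35,  q_1=2·1+0=2
a_2=3:  p_2=3·35+17=122,  q_2=3·2+1=7
…
a_5=1:  p_5=1·401+279=680,  q_5=1·23+16=39
a_6=1:  p_6=1·680+401=1081,  q_6=1·39+23=62
a_7=1:  p_7=1·1081+680=1761,  q_7=1·62+39=101
…
a_9=2:  p_9=2·2842+1761=7445,  q_9=2·163+101=427
a_10=3:  p_10=3·7445+2842=25177,  q_10=3·427+163=1444
a_11=2:  p_11=2·25177+7445=57799,  q_11=2·1444+427=3315
→ (57799, 3315).  Check: 57799²=3340724401, 304·3315²=3340724400, difference 1.
(x_2, y_2) = (57799·57799 + 304·3315·3315, 57799·3315 + 3315·57799) = (6681448801, 383207370)
(x_3, y_3) = (57799·6681448801 + 304·3315·383207370, 57799·383207370 + 3315·6681448801) = (772362118440199, 44298005553945)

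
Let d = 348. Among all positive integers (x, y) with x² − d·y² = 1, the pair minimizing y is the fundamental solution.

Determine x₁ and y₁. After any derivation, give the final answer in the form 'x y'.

1567 84

√348 = [18; 1,1,1,8,1,1,1,36, …], period ℓ=8 (even) → k=7
i=0: a=18 ⇒ p=18, q=1
i=1: a=1 ⇒ p=19, q=1
i=2: a=1 ⇒ p=37, q=2
i=3: a=1 ⇒ p=56, q=3
i=4: a=8 ⇒ p=485, q=26
…
i=6: a=1 ⇒ p=1026, q=55
i=7: a=1 ⇒ p=1567, q=84
(x₁, y₁) = (1567, 84);  1567² − 348·84² = 1 ✓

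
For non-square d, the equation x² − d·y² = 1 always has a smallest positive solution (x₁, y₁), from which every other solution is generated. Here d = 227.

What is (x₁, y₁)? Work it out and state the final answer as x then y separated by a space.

226 15

√227 → a₀=15, period (15,30); ℓ=2 even so k=1
i=0: a=15 ⇒ p=15, q=1
i=1: a=15 ⇒ p=226, q=15
(x₁, y₁) = (226, 15);  226² − 227·15² = 1 ✓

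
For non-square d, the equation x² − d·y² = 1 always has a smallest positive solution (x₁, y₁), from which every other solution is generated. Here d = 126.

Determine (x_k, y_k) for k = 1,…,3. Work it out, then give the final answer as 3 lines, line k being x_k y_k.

449 40
403201 35920
362074049 32256120

√126 = [11; 4,2,4,22, …], period ℓ=4 (even) → k=3
i=0: a=11 ⇒ p=11, q=1
i=1: a=4 ⇒ p=45, q=4
i=2: a=2 ⇒ p=101, q=9
i=3: a=4 ⇒ p=449, q=40
(x₁, y₁) = (449, 40);  449² − 126·40² = 1 ✓
k=2:  x_2 = 449·449+126·40·40 = 403201,  y_2 = 449·40+40·449 = 35920
k=3:  x_3 = 449·403201+126·40·35920 = 362074049,  y_3 = 449·35920+40·403201 = 32256120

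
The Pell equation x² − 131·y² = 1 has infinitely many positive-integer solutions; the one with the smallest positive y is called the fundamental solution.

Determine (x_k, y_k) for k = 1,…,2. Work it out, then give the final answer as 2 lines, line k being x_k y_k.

10610 927
225144199 19670940

√131 = [11; 2,4,11,4,2,22, …], period ℓ=6 (even) → k=5
a_0=11:  p_0=11·1+0=11,  q_0=11·0+1=1
a_1=2:  p_1=2·11+1=23,  q_1=2·1+0=2
…
a_3=11:  p_3=11·103+23=1156,  q_3=11·9+2=101
a_4=4:  p_4=4·1156+103=4727,  q_4=4·101+9=413
a_5=2:  p_5=2·4727+1156=10610,  q_5=2·413+101=927
fundamental: x₁=10610, y₁=927  (since 112572100 − 131·859329 = 1)
(10610+927√131)^2 = 225144199 + 19670940√131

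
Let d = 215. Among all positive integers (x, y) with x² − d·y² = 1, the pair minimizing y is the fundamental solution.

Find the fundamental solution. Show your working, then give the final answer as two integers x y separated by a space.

44 3

√215 → a₀=14, period (1,1,1,28); ℓ=4 even so k=3
k=0  a_k=14  p_k/q_k = 14/1
k=1  a_k=1  p_k/q_k = 15/1
k=2  a_k=1  p_k/q_k = 29/2
k=3  a_k=1  p_k/q_k = 44/3
(x₁, y₁) = (44, 3);  44² − 215·3² = 1 ✓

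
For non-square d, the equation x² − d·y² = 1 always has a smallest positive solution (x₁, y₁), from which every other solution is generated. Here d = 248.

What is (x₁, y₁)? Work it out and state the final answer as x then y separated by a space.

√248 → a₀=15, period (1,2,1,30); ℓ=4 even so k=3
k=0  a_k=15  p_k/q_k = 15/1
k=1  a_k=1  p_k/q_k = 16/1
k=2  a_k=2  p_k/q_k = 47/3
k=3  a_k=1  p_k/q_k = 63/4
(x₁, y₁) = (63, 4);  63² − 248·4² = 1 ✓

63 4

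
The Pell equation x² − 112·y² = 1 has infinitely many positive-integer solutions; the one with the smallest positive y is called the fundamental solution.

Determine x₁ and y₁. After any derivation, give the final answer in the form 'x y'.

127 12

√112 = [10; 1,1,2,1,1,20, …], period ℓ=6 (even) → k=5
a_0=10:  p_0=10·1+0=10,  q_0=10·0+1=1
…
a_2=1:  p_2=1·11+10=21,  q_2=1·1+1=2
a_3=2:  p_3=2·21+11=53,  q_3=2·2+1=5
a_4=1:  p_4=1·53+21=74,  q_4=1·5+2=7
a_5=1:  p_5=1·74+53=127,  q_5=1·7+5=12
→ (127, 12).  Check: 127²=16129, 112·12²=16128, difference 1.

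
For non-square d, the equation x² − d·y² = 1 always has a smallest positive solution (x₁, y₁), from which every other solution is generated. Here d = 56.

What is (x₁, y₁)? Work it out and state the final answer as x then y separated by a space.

15 2

√56 = [7; 2,14, …], period ℓ=2 (even) → k=1
step 0: (7, 1)  from 7·(1,0) + (0,1)
step 1: (15, 2)  from 2·(7,1) + (1,0)
(x₁, y₁) = (15, 2);  15² − 56·2² = 1 ✓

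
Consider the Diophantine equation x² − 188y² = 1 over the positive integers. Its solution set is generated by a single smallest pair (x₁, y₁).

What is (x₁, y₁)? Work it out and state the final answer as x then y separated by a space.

[13; 1,2,2,6,2,2,1,26] for √188; ℓ=8 ⇒ convergent index 7
i=0: a=13 ⇒ p=13, q=1
i=1: a=1 ⇒ p=14, q=1
i=2: a=2 ⇒ p=41, q=3
i=3: a=2 ⇒ p=96, q=7
…
i=5: a=2 ⇒ p=1330, q=97
i=6: a=2 ⇒ p=3277, q=239
i=7: a=1 ⇒ p=4607, q=336
fundamental: x₁=4607, y₁=336  (since 21224449 − 188·112896 = 1)

4607 336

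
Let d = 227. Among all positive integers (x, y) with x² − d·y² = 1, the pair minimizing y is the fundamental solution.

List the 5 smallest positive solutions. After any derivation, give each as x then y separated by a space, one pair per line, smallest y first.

√227 → a₀=15, period (15,30); ℓ=2 even so k=1
step 0: (15, 1)  from 15·(1,0) + (0,1)
step 1: (226, 15)  from 15·(15,1) + (1,0)
(x₁, y₁) = (226, 15);  226² − 227·15² = 1 ✓
(226+15√227)^2 = 102151 + 6780√227
(226+15√227)^3 = 46172026 + 3064545√227
(226+15√227)^4 = 20869653601 + 1385167560√227
(226+15√227)^5 = 9433037255626 + 626092672575√227

226 15
102151 6780
46172026 3064545
20869653601 1385167560
9433037255626 626092672575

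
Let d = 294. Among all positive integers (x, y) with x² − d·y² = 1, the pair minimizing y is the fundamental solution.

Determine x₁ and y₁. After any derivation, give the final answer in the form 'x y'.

[17; 6,1,4,1,6,34] for √294; ℓ=6 ⇒ convergent index 5
i=0: a=17 ⇒ p=17, q=1
i=1: a=6 ⇒ p=103, q=6
i=2: a=1 ⇒ p=120, q=7
…
i=4: a=1 ⇒ p=703, q=41
i=5: a=6 ⇒ p=4801, q=280
→ (4801, 280).  Check: 4801²=23049601, 294·280²=23049600, difference 1.

4801 280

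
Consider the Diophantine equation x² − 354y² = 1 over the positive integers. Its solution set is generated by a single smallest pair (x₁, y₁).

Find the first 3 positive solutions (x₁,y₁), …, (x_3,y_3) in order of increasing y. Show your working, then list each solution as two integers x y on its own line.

258065 13716
133195088449 7079239080
68745981000924305 3653807666346684

d=354: √d = [18; 1,4,2,2,18,2,2,4,1,36] (ℓ=10, even), read p_9/q_9
step 0: (18, 1)  from 18·(1,0) + (0,1)
…
step 3: (207, 11)  from 2·(94,5) + (19,1)
step 4: (508, 27)  from 2·(207,11) + (94,5)
step 5: (9351, 497)  from 18·(508,27) + (207,11)
step 6: (19210, 1021)  from 2·(9351,497) + (508,27)
step 7: (47771, 2539)  from 2·(19210,1021) + (9351,497)
step 8: (210294, 11177)  from 4·(47771,2539) + (19210,1021)
step 9: (258065, 13716)  from 1·(210294,11177) + (47771,2539)
(x₁, y₁) = (258065, 13716);  258065² − 354·13716² = 1 ✓
(x_2, y_2) = (258065·258065 + 354·13716·13716, 258065·13716 + 13716·258065) = (133195088449, 7079239080)
(x_3, y_3) = (258065·133195088449 + 354·13716·7079239080, 258065·7079239080 + 13716·133195088449) = (68745981000924305, 3653807666346684)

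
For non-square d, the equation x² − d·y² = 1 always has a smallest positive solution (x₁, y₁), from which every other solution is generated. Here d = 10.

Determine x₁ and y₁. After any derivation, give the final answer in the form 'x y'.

19 6

√10 → a₀=3, period (6); ℓ=1 odd so k=1
k=0  a_k=3  p_k/q_k = 3/1
k=1  a_k=6  p_k/q_k = 19/6
(x₁, y₁) = (19, 6);  19² − 10·6² = 1 ✓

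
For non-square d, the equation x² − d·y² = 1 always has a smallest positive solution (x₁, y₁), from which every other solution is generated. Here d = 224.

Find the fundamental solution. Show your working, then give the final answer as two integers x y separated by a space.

15 1

√224 → a₀=14, period (1,28); ℓ=2 even so k=1
a_0=14:  p_0=14·1+0=14,  q_0=14·0+1=1
a_1=1:  p_1=1·14+1=15,  q_1=1·1+0=1
(x₁, y₁) = (15, 1);  15² − 224·1² = 1 ✓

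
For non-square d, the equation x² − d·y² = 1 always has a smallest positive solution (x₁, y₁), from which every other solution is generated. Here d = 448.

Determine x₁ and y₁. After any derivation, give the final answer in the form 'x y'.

127 6

√448 = [21; 6,42, …], period ℓ=2 (even) → k=1
k=0  a_k=21  p_k/q_k = 21/1
k=1  a_k=6  p_k/q_k = 127/6
→ (127, 6).  Check: 127²=16129, 448·6²=16128, difference 1.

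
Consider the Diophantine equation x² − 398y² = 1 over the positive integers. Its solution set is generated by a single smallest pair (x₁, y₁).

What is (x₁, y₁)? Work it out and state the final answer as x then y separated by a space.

[19; 1,18,1,38] for √398; ℓ=4 ⇒ convergent index 3
k=0  a_k=19  p_k/q_k = 19/1
k=1  a_k=1  p_k/q_k = 20/1
k=2  a_k=18  p_k/q_k = 379/19
k=3  a_k=1  p_k/q_k = 399/20
→ (399, 20).  Check: 399²=159201, 398·20²=159200, difference 1.

399 20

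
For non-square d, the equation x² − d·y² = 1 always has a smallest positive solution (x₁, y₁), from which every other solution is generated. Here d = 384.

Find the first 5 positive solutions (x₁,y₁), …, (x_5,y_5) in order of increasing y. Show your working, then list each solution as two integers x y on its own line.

√384 = [19; 1,1,2,9,2,1,1,38, …], period ℓ=8 (even) → k=7
step 0: (19, 1)  from 19·(1,0) + (0,1)
step 1: (20, 1)  from 1·(19,1) + (1,0)
…
step 3: (98, 5)  from 2·(39,2) + (20,1)
…
step 6: (2861, 146)  from 1·(1940,99) + (921,47)
step 7: (4801, 245)  from 1·(2861,146) + (1940,99)
→ (4801, 245).  Check: 4801²=23049601, 384·245²=23049600, difference 1.
(x_2, y_2) = (4801·4801 + 384·245·245, 4801·245 + 245·4801) = (46099201, 2352490)
(x_3, y_3) = (4801·46099201 + 384·245·2352490, 4801·2352490 + 245·46099201) = (442644523201, 22588608735)
(x_4, y_4) = (4801·442644523201 + 384·245·22588608735, 4801·22588608735 + 245·442644523201) = (4250272665676801, 216895818720980)
(x_5, y_5) = (4801·4250272665676801 + 384·245·216895818720980, 4801·216895818720980 + 245·4250272665676801) = (40811117693184120001, 2082633628770241225)

4801 245
46099201 2352490
442644523201 22588608735
4250272665676801 216895818720980
40811117693184120001 2082633628770241225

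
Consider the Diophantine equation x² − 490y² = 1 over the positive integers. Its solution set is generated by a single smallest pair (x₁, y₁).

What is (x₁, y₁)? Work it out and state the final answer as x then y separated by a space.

1039681 46968

d=490: √d = [22; 7,2,1,4,4,4,1,2,7,44] (ℓ=10, even), read p_9/q_9
step 0: (22, 1)  from 22·(1,0) + (0,1)
step 1: (155, 7)  from 7·(22,1) + (1,0)
step 2: (332, 15)  from 2·(155,7) + (22,1)
step 3: (487, 22)  from 1·(332,15) + (155,7)
step 4: (2280, 103)  from 4·(487,22) + (332,15)
step 5: (9607, 434)  from 4·(2280,103) + (487,22)
step 6: (40708, 1839)  from 4·(9607,434) + (2280,103)
step 7: (50315, 2273)  from 1·(40708,1839) + (9607,434)
step 8: (141338, 6385)  from 2·(50315,2273) + (40708,1839)
step 9: (1039681, 46968)  from 7·(141338,6385) + (50315,2273)
(x₁, y₁) = (1039681, 46968);  1039681² − 490·46968² = 1 ✓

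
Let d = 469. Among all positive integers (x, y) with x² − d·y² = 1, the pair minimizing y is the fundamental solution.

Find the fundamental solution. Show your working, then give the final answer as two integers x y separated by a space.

√469 = [21; 1,1,1,10,6,10,1,1,1,42, …], period ℓ=10 (even) → k=9
step 0: (21, 1)  from 21·(1,0) + (0,1)
step 1: (22, 1)  from 1·(21,1) + (1,0)
…
step 4: (693, 32)  from 10·(65,3) + (43,2)
step 5: (4223, 195)  from 6·(693,32) + (65,3)
step 6: (42923, 1982)  from 10·(4223,195) + (693,32)
step 7: (47146, 2177)  from 1·(42923,1982) + (4223,195)
step 8: (90069, 4159)  from 1·(47146,2177) + (42923,1982)
step 9: (137215, 6336)  from 1·(90069,4159) + (47146,2177)
fundamental: x₁=137215, y₁=6336  (since 18827956225 − 469·40144896 = 1)

137215 6336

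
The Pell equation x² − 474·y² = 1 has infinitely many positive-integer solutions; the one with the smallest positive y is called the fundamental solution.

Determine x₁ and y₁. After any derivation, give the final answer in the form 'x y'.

√474 = [21; 1,3,2,1,1,…,3,1,42, …], period ℓ=14 (even) → k=13
step 0: (21, 1)  from 21·(1,0) + (0,1)
…
step 2: (87, 4)  from 3·(22,1) + (21,1)
step 3: (196, 9)  from 2·(87,4) + (22,1)
step 4: (283, 13)  from 1·(196,9) + (87,4)
step 5: (479, 22)  from 1·(283,13) + (196,9)
…
step 7: (5051, 232)  from 6·(762,35) + (479,22)
…
step 9: (10864, 499)  from 1·(5813,267) + (5051,232)
step 10: (16677, 766)  from 1·(10864,499) + (5813,267)
…
step 12: (149331, 6859)  from 3·(44218,2031) + (16677,766)
step 13: (193549, 8890)  from 1·(149331,6859) + (44218,2031)
→ (193549, 8890).  Check: 193549²=37461215401, 474·8890²=37461215400, difference 1.

193549 8890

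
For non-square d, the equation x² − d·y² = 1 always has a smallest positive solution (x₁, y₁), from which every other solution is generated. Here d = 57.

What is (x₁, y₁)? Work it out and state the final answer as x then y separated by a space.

d=57: √d = [7; 1,1,4,1,1,14] (ℓ=6, even), read p_5/q_5
i=0: a=7 ⇒ p=7, q=1
i=1: a=1 ⇒ p=8, q=1
…
i=3: a=4 ⇒ p=68, q=9
i=4: a=1 ⇒ p=83, q=11
i=5: a=1 ⇒ p=151, q=20
fundamental: x₁=151, y₁=20  (since 22801 − 57·400 = 1)

151 20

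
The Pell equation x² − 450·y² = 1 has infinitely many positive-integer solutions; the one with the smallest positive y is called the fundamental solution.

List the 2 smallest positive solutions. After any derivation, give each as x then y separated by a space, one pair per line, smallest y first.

19601 924
768398401 36222648

√450 → a₀=21, period (4,1,2,4,2,1,4,42); ℓ=8 even so k=7
a_0=21:  p_0=21·1+0=21,  q_0=21·0+1=1
…
a_5=2:  p_5=2·1294+297=2885,  q_5=2·61+14=136
a_6=1:  p_6=1·2885+1294=4179,  q_6=1·136+61=197
a_7=4:  p_7=4·4179+2885=19601,  q_7=4·197+136=924
fundamental: x₁=19601, y₁=924  (since 384199201 − 450·853776 = 1)
(19601+924√450)^2 = 768398401 + 36222648√450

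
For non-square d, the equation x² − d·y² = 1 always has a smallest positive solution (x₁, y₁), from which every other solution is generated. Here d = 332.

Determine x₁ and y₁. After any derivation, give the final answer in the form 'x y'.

[18; 4,1,1,8,1,1,4,36] for √332; ℓ=8 ⇒ convergent index 7
a_0=18:  p_0=18·1+0=18,  q_0=18·0+1=1
…
a_3=1:  p_3=1·91+73=164,  q_3=1·5+4=9
…
a_6=1:  p_6=1·1567+1403=2970,  q_6=1·86+77=163
a_7=4:  p_7=4·2970+1567=13447,  q_7=4·163+86=738
(x₁, y₁) = (13447, 738);  13447² − 332·738² = 1 ✓

13447 738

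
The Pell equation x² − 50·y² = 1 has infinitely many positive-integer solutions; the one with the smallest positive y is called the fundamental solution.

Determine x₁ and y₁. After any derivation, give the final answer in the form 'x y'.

√50 = [7; 14, …], period ℓ=1 (odd) → k=1
i=0: a=7 ⇒ p=7, q=1
i=1: a=14 ⇒ p=99, q=14
→ (99, 14).  Check: 99²=9801, 50·14²=9800, difference 1.

99 14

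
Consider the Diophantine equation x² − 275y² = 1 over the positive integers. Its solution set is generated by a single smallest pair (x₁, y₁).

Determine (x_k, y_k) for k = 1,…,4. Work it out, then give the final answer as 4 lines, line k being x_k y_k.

199 12
79201 4776
31521799 1900836
12545596801 756527952

√275 = [16; 1,1,2,1,1,32, …], period ℓ=6 (even) → k=5
step 0: (16, 1)  from 16·(1,0) + (0,1)
…
step 4: (116, 7)  from 1·(83,5) + (33,2)
step 5: (199, 12)  from 1·(116,7) + (83,5)
fundamental: x₁=199, y₁=12  (since 39601 − 275·144 = 1)
(199+12√275)^2 = 79201 + 4776√275
(199+12√275)^3 = 31521799 + 1900836√275
(199+12√275)^4 = 12545596801 + 756527952√275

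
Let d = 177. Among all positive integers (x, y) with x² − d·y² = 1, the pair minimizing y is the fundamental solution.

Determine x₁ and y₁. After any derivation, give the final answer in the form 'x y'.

[13; 3,3,2,8,2,3,3,26] for √177; ℓ=8 ⇒ convergent index 7
i=0: a=13 ⇒ p=13, q=1
i=1: a=3 ⇒ p=40, q=3
i=2: a=3 ⇒ p=133, q=10
i=3: a=2 ⇒ p=306, q=23
…
i=6: a=3 ⇒ p=18985, q=1427
i=7: a=3 ⇒ p=62423, q=4692
→ (62423, 4692).  Check: 62423²=3896630929, 177·4692²=3896630928, difference 1.

62423 4692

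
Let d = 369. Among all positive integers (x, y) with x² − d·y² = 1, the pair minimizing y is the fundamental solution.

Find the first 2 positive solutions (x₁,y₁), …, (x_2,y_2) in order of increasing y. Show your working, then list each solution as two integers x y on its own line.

8396801 437120
141012534067201 7340819306240

d=369: √d = [19; 4,1,3,2,7,4,7,2,3,1,4,38] (ℓ=12, even), read p_11/q_11
a_0=19:  p_0=19·1+0=19,  q_0=19·0+1=1
a_1=4:  p_1=4·19+1=77,  q_1=4·1+0=4
a_2=1:  p_2=1·77+19=96,  q_2=1·4+1=5
a_3=3:  p_3=3·96+77=365,  q_3=3·5+4=19
…
a_5=7:  p_5=7·826+365=6147,  q_5=7·43+19=320
a_6=4:  p_6=4·6147+826=25414,  q_6=4·320+43=1323
a_7=7:  p_7=7·25414+6147=184045,  q_7=7·1323+320=9581
a_8=2:  p_8=2·184045+25414=393504,  q_8=2·9581+1323=20485
a_9=3:  p_9=3·393504+184045=1364557,  q_9=3·20485+9581=71036
a_10=1:  p_10=1·1364557+393504=1758061,  q_10=1·71036+20485=91521
a_11=4:  p_11=4·1758061+1364557=8396801,  q_11=4·91521+71036=437120
→ (8396801, 437120).  Check: 8396801²=70506267033601, 369·437120²=70506267033600, difference 1.
k=2:  x_2 = 8396801·8396801+369·437120·437120 = 141012534067201,  y_2 = 8396801·437120+437120·8396801 = 7340819306240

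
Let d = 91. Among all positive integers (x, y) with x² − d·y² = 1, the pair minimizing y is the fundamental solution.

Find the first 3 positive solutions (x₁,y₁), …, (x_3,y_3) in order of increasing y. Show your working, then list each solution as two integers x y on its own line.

1574 165
4954951 519420
15598184174 1635133995

d=91: √d = [9; 1,1,5,1,5,1,1,18] (ℓ=8, even), read p_7/q_7
k=0  a_k=9  p_k/q_k = 9/1
…
k=2  a_k=1  p_k/q_k = 19/2
k=3  a_k=5  p_k/q_k = 105/11
k=4  a_k=1  p_k/q_k = 124/13
k=5  a_k=5  p_k/q_k = 725/76
k=6  a_k=1  p_k/q_k = 849/89
k=7  a_k=1  p_k/q_k = 1574/165
fundamental: x₁=1574, y₁=165  (since 2477476 − 91·27225 = 1)
n=2: (1574,165)∘(1574,165) = (1574·1574+91·165·165, 1574·165+165·1574) = (4954951,519420)
n=3: (4954951,519420)∘(1574,165) = (1574·4954951+91·165·519420, 1574·519420+165·4954951) = (15598184174,1635133995)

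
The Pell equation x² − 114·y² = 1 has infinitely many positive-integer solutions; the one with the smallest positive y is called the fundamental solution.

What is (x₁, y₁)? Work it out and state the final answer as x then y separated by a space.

1025 96

√114 = [10; 1,2,10,2,1,20, …], period ℓ=6 (even) → k=5
k=0  a_k=10  p_k/q_k = 10/1
…
k=2  a_k=2  p_k/q_k = 32/3
k=3  a_k=10  p_k/q_k = 331/31
k=4  a_k=2  p_k/q_k = 694/65
k=5  a_k=1  p_k/q_k = 1025/96
(x₁, y₁) = (1025, 96);  1025² − 114·96² = 1 ✓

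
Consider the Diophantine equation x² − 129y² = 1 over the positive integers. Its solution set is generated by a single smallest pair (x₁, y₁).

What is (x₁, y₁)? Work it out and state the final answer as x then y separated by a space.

√129 → a₀=11, period (2,1,3,1,6,1,3,1,2,22); ℓ=10 even so k=9
i=0: a=11 ⇒ p=11, q=1
…
i=2: a=1 ⇒ p=34, q=3
i=3: a=3 ⇒ p=125, q=11
i=4: a=1 ⇒ p=159, q=14
…
i=7: a=3 ⇒ p=4793, q=422
i=8: a=1 ⇒ p=6031, q=531
i=9: a=2 ⇒ p=16855, q=1484
fundamental: x₁=16855, y₁=1484  (since 284091025 − 129·2202256 = 1)

16855 1484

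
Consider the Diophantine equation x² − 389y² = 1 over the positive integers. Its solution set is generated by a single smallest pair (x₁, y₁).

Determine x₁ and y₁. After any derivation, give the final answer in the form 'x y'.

3287049 166660

√389 → a₀=19, period (1,2,1,1,1,1,2,1,38); ℓ=9 odd so k=17
i=0: a=19 ⇒ p=19, q=1
i=1: a=1 ⇒ p=20, q=1
…
i=7: a=2 ⇒ p=927, q=47
…
i=14: a=1 ⇒ p=556329, q=28207
i=15: a=1 ⇒ p=910240, q=46151
i=16: a=2 ⇒ p=2376809, q=120509
i=17: a=1 ⇒ p=3287049, q=166660
fundamental: x₁=3287049, y₁=166660  (since 10804691128401 − 389·27775555600 = 1)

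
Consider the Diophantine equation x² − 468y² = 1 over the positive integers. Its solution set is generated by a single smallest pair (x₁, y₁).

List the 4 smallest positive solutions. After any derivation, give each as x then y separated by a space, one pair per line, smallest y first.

649 30
842401 38940
1093435849 50544090
1419278889601 65606189880

d=468: √d = [21; 1,1,1,2,1,1,1,42] (ℓ=8, even), read p_7/q_7
i=0: a=21 ⇒ p=21, q=1
i=1: a=1 ⇒ p=22, q=1
…
i=3: a=1 ⇒ p=65, q=3
i=4: a=2 ⇒ p=173, q=8
i=5: a=1 ⇒ p=238, q=11
i=6: a=1 ⇒ p=411, q=19
i=7: a=1 ⇒ p=649, q=30
fundamental: x₁=649, y₁=30  (since 421201 − 468·900 = 1)
n=2: (649,30)∘(649,30) = (649·649+468·30·30, 649·30+30·649) = (842401,38940)
n=3: (842401,38940)∘(649,30) = (649·842401+468·30·38940, 649·38940+30·842401) = (1093435849,50544090)
n=4: (1093435849,50544090)∘(649,30) = (649·1093435849+468·30·50544090, 649·50544090+30·1093435849) = (1419278889601,65606189880)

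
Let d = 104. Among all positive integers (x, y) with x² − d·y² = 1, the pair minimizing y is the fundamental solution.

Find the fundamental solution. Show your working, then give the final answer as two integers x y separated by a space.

51 5

√104 = [10; 5,20, …], period ℓ=2 (even) → k=1
step 0: (10, 1)  from 10·(1,0) + (0,1)
step 1: (51, 5)  from 5·(10,1) + (1,0)
→ (51, 5).  Check: 51²=2601, 104·5²=2600, difference 1.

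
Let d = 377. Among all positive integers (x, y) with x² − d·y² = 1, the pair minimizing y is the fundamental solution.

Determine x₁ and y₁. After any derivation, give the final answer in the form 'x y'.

233 12

√377 → a₀=19, period (2,2,2,38); ℓ=4 even so k=3
k=0  a_k=19  p_k/q_k = 19/1
k=1  a_k=2  p_k/q_k = 39/2
k=2  a_k=2  p_k/q_k = 97/5
k=3  a_k=2  p_k/q_k = 233/12
fundamental: x₁=233, y₁=12  (since 54289 − 377·144 = 1)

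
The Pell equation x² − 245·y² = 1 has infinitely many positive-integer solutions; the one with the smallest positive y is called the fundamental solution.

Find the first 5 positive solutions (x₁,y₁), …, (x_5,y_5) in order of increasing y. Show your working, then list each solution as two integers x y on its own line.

d=245: √d = [15; 1,1,1,7,6,7,1,1,1,30] (ℓ=10, even), read p_9/q_9
k=0  a_k=15  p_k/q_k = 15/1
k=1  a_k=1  p_k/q_k = 16/1
k=2  a_k=1  p_k/q_k = 31/2
k=3  a_k=1  p_k/q_k = 47/3
k=4  a_k=7  p_k/q_k = 360/23
…
k=7  a_k=1  p_k/q_k = 18016/1151
k=8  a_k=1  p_k/q_k = 33825/2161
k=9  a_k=1  p_k/q_k = 51841/3312
→ (51841, 3312).  Check: 51841²=2687489281, 245·3312²=2687489280, difference 1.
(x_2, y_2) = (51841·51841 + 245·3312·3312, 51841·3312 + 3312·51841) = (5374978561, 343394784)
(x_3, y_3) = (51841·5374978561 + 245·3312·343394784, 51841·343394784 + 3312·5374978561) = (557288527109761, 35603857991376)
(x_4, y_4) = (51841·557288527109761 + 245·3312·35603857991376, 51841·35603857991376 + 3312·557288527109761) = (57780789062419261441, 3691479203918451648)
(x_5, y_5) = (51841·57780789062419261441 + 245·3312·3691479203918451648, 51841·3691479203918451648 + 3312·57780789062419261441) = (5990827771012465337616001, 382739946785069045776560)

51841 3312
5374978561 343394784
557288527109761 35603857991376
57780789062419261441 3691479203918451648
5990827771012465337616001 382739946785069045776560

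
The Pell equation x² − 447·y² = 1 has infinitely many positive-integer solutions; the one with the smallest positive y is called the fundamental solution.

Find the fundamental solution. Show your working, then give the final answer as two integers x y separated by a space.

[21; 7,42] for √447; ℓ=2 ⇒ convergent index 1
k=0  a_k=21  p_k/q_k = 21/1
k=1  a_k=7  p_k/q_k = 148/7
→ (148, 7).  Check: 148²=21904, 447·7²=21903, difference 1.

148 7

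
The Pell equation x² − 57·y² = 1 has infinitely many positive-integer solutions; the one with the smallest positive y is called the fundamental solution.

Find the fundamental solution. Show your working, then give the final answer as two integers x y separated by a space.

√57 = [7; 1,1,4,1,1,14, …], period ℓ=6 (even) → k=5
i=0: a=7 ⇒ p=7, q=1
…
i=4: a=1 ⇒ p=83, q=11
i=5: a=1 ⇒ p=151, q=20
fundamental: x₁=151, y₁=20  (since 22801 − 57·400 = 1)

151 20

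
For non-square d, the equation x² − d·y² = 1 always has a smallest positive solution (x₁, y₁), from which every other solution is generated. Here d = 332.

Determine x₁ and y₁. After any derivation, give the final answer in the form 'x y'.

d=332: √d = [18; 4,1,1,8,1,1,4,36] (ℓ=8, even), read p_7/q_7
step 0: (18, 1)  from 18·(1,0) + (0,1)
step 1: (73, 4)  from 4·(18,1) + (1,0)
step 2: (91, 5)  from 1·(73,4) + (18,1)
…
step 5: (1567, 86)  from 1·(1403,77) + (164,9)
step 6: (2970, 163)  from 1·(1567,86) + (1403,77)
step 7: (13447, 738)  from 4·(2970,163) + (1567,86)
→ (13447, 738).  Check: 13447²=180821809, 332·738²=180821808, difference 1.

13447 738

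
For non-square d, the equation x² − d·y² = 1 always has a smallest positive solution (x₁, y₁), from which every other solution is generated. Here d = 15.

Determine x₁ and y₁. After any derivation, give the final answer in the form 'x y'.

4 1

d=15: √d = [3; 1,6] (ℓ=2, even), read p_1/q_1
i=0: a=3 ⇒ p=3, q=1
i=1: a=1 ⇒ p=4, q=1
fundamental: x₁=4, y₁=1  (since 16 − 15·1 = 1)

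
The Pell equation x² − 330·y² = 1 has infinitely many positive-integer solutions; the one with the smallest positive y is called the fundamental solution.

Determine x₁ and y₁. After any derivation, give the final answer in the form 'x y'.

[18; 6,36] for √330; ℓ=2 ⇒ convergent index 1
i=0: a=18 ⇒ p=18, q=1
i=1: a=6 ⇒ p=109, q=6
→ (109, 6).  Check: 109²=11881, 330·6²=11880, difference 1.

109 6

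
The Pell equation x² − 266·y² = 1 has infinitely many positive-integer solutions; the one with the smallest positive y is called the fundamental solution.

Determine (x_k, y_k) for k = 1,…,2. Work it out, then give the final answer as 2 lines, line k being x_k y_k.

d=266: √d = [16; 3,4,3,32] (ℓ=4, even), read p_3/q_3
i=0: a=16 ⇒ p=16, q=1
i=1: a=3 ⇒ p=49, q=3
i=2: a=4 ⇒ p=212, q=13
i=3: a=3 ⇒ p=685, q=42
→ (685, 42).  Check: 685²=469225, 266·42²=469224, difference 1.
(x_2, y_2) = (685·685 + 266·42·42, 685·42 + 42·685) = (938449, 57540)

685 42
938449 57540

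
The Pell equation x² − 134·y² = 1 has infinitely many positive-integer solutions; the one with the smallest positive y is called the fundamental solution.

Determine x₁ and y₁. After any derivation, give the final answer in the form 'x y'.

d=134: √d = [11; 1,1,2,1,3,…,1,1,22] (ℓ=14, even), read p_13/q_13
k=0  a_k=11  p_k/q_k = 11/1
k=1  a_k=1  p_k/q_k = 12/1
k=2  a_k=1  p_k/q_k = 23/2
…
k=5  a_k=3  p_k/q_k = 301/26
k=6  a_k=1  p_k/q_k = 382/33
…
k=9  a_k=3  p_k/q_k = 17630/1523
k=10  a_k=1  p_k/q_k = 22133/1912
k=11  a_k=2  p_k/q_k = 61896/5347
k=12  a_k=1  p_k/q_k = 84029/7259
k=13  a_k=1  p_k/q_k = 145925/12606
(x₁, y₁) = (145925, 12606);  145925² − 134·12606² = 1 ✓

145925 12606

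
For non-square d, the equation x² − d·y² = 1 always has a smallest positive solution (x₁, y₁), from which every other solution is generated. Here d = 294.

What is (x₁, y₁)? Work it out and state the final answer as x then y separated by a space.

√294 → a₀=17, period (6,1,4,1,6,34); ℓ=6 even so k=5
step 0: (17, 1)  from 17·(1,0) + (0,1)
step 1: (103, 6)  from 6·(17,1) + (1,0)
step 2: (120, 7)  from 1·(103,6) + (17,1)
…
step 4: (703, 41)  from 1·(583,34) + (120,7)
step 5: (4801, 280)  from 6·(703,41) + (583,34)
→ (4801, 280).  Check: 4801²=23049601, 294·280²=23049600, difference 1.

4801 280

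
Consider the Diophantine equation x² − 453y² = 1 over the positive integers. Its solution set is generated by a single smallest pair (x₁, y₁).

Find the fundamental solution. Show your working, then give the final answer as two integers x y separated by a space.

1653751 77700

√453 = [21; 3,1,1,10,14,10,1,1,3,42, …], period ℓ=10 (even) → k=9
a_0=21:  p_0=21·1+0=21,  q_0=21·0+1=1
a_1=3:  p_1=3·21+1=64,  q_1=3·1+0=3
a_2=1:  p_2=1·64+21=85,  q_2=1·3+1=4
a_3=1:  p_3=1·85+64=149,  q_3=1·4+3=7
a_4=10:  p_4=10·149+85=1575,  q_4=10·7+4=74
a_5=14:  p_5=14·1575+149=22199,  q_5=14·74+7=1043
a_6=10:  p_6=10·22199+1575=223565,  q_6=10·1043+74=10504
a_7=1:  p_7=1·223565+22199=245764,  q_7=1·10504+1043=11547
a_8=1:  p_8=1·245764+223565=469329,  q_8=1·11547+10504=22051
a_9=3:  p_9=3·469329+245764=1653751,  q_9=3·22051+11547=77700
(x₁, y₁) = (1653751, 77700);  1653751² − 453·77700² = 1 ✓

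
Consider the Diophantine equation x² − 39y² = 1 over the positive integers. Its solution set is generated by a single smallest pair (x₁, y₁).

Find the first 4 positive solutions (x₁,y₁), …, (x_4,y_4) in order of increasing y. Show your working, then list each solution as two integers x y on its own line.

25 4
1249 200
62425 9996
3120001 499600

√39 = [6; 4,12, …], period ℓ=2 (even) → k=1
k=0  a_k=6  p_k/q_k = 6/1
k=1  a_k=4  p_k/q_k = 25/4
→ (25, 4).  Check: 25²=625, 39·4²=624, difference 1.
n=2: (25,4)∘(25,4) = (25·25+39·4·4, 25·4+4·25) = (1249,200)
n=3: (1249,200)∘(25,4) = (25·1249+39·4·200, 25·200+4·1249) = (62425,9996)
n=4: (62425,9996)∘(25,4) = (25·62425+39·4·9996, 25·9996+4·62425) = (3120001,499600)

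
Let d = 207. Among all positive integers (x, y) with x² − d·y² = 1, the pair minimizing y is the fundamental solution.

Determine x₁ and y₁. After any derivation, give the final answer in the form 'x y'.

1151 80

√207 = [14; 2,1,1,2,1,1,2,28, …], period ℓ=8 (even) → k=7
i=0: a=14 ⇒ p=14, q=1
i=1: a=2 ⇒ p=29, q=2
i=2: a=1 ⇒ p=43, q=3
…
i=5: a=1 ⇒ p=259, q=18
i=6: a=1 ⇒ p=446, q=31
i=7: a=2 ⇒ p=1151, q=80
(x₁, y₁) = (1151, 80);  1151² − 207·80² = 1 ✓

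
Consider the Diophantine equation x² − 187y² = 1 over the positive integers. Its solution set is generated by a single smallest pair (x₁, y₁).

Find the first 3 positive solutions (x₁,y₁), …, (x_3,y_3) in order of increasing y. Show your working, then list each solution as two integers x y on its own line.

1682 123
5658247 413772
19034341226 1391928885

[13; 1,2,13,2,1,26] for √187; ℓ=6 ⇒ convergent index 5
step 0: (13, 1)  from 13·(1,0) + (0,1)
…
step 2: (41, 3)  from 2·(14,1) + (13,1)
…
step 4: (1135, 83)  from 2·(547,40) + (41,3)
step 5: (1682, 123)  from 1·(1135,83) + (547,40)
→ (1682, 123).  Check: 1682²=2829124, 187·123²=2829123, difference 1.
(1682+123√187)^2 = 5658247 + 413772√187
(1682+123√187)^3 = 19034341226 + 1391928885√187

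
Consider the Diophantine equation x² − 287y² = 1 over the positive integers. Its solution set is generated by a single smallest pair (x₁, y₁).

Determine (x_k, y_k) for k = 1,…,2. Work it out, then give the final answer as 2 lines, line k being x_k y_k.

√287 → a₀=16, period (1,15,1,32); ℓ=4 even so k=3
i=0: a=16 ⇒ p=16, q=1
i=1: a=1 ⇒ p=17, q=1
i=2: a=15 ⇒ p=271, q=16
i=3: a=1 ⇒ p=288, q=17
→ (288, 17).  Check: 288²=82944, 287·17²=82943, difference 1.
n=2: (288,17)∘(288,17) = (288·288+287·17·17, 288·17+17·288) = (165887,9792)

288 17
165887 9792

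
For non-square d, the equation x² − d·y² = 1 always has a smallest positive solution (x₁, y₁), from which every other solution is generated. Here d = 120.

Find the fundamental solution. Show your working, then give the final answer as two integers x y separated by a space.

√120 = [10; 1,20, …], period ℓ=2 (even) → k=1
k=0  a_k=10  p_k/q_k = 10/1
k=1  a_k=1  p_k/q_k = 11/1
(x₁, y₁) = (11, 1);  11² − 120·1² = 1 ✓

11 1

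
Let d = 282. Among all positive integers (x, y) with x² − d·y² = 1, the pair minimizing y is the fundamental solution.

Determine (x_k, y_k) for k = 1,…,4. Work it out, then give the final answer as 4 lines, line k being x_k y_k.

√282 → a₀=16, period (1,3,1,4,1,3,1,32); ℓ=8 even so k=7
a_0=16:  p_0=16·1+0=16,  q_0=16·0+1=1
a_1=1:  p_1=1·16+1=17,  q_1=1·1+0=1
a_2=3:  p_2=3·17+16=67,  q_2=3·1+1=4
a_3=1:  p_3=1·67+17=84,  q_3=1·4+1=5
a_4=4:  p_4=4·84+67=403,  q_4=4·5+4=24
a_5=1:  p_5=1·403+84=487,  q_5=1·24+5=29
a_6=3:  p_6=3·487+403=1864,  q_6=3·29+24=111
a_7=1:  p_7=1·1864+487=2351,  q_7=1·111+29=140
→ (2351, 140).  Check: 2351²=5527201, 282·140²=5527200, difference 1.
k=2:  x_2 = 2351·2351+282·140·140 = 11054401,  y_2 = 2351·140+140·2351 = 658280
k=3:  x_3 = 2351·11054401+282·140·658280 = 51977791151,  y_3 = 2351·658280+140·11054401 = 3095232420
k=4:  x_4 = 2351·51977791151+282·140·3095232420 = 244399562937601,  y_4 = 2351·3095232420+140·51977791151 = 14553782180560

2351 140
11054401 658280
51977791151 3095232420
244399562937601 14553782180560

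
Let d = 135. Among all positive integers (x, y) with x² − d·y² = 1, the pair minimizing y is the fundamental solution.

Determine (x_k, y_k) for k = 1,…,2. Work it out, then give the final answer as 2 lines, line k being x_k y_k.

244 21
119071 10248

√135 → a₀=11, period (1,1,1,1,1,1,1,22); ℓ=8 even so k=7
step 0: (11, 1)  from 11·(1,0) + (0,1)
…
step 2: (23, 2)  from 1·(12,1) + (11,1)
…
step 4: (58, 5)  from 1·(35,3) + (23,2)
step 5: (93, 8)  from 1·(58,5) + (35,3)
step 6: (151, 13)  from 1·(93,8) + (58,5)
step 7: (244, 21)  from 1·(151,13) + (93,8)
fundamental: x₁=244, y₁=21  (since 59536 − 135·441 = 1)
k=2:  x_2 = 244·244+135·21·21 = 119071,  y_2 = 244·21+21·244 = 10248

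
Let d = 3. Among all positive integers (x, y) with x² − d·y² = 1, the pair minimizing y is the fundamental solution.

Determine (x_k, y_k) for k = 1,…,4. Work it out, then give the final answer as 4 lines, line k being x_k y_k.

√3 = [1; 1,2, …], period ℓ=2 (even) → k=1
k=0  a_k=1  p_k/q_k = 1/1
k=1  a_k=1  p_k/q_k = 2/1
fundamental: x₁=2, y₁=1  (since 4 − 3·1 = 1)
n=2: (2,1)∘(2,1) = (2·2+3·1·1, 2·1+1·2) = (7,4)
n=3: (7,4)∘(2,1) = (2·7+3·1·4, 2·4+1·7) = (26,15)
n=4: (26,15)∘(2,1) = (2·26+3·1·15, 2·15+1·26) = (97,56)

2 1
7 4
26 15
97 56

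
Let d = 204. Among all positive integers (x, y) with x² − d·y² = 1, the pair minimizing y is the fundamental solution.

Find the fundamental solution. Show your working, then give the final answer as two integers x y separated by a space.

4999 350

√204 → a₀=14, period (3,1,1,6,1,1,3,28); ℓ=8 even so k=7
i=0: a=14 ⇒ p=14, q=1
i=1: a=3 ⇒ p=43, q=3
i=2: a=1 ⇒ p=57, q=4
…
i=5: a=1 ⇒ p=757, q=53
i=6: a=1 ⇒ p=1414, q=99
i=7: a=3 ⇒ p=4999, q=350
fundamental: x₁=4999, y₁=350  (since 24990001 − 204·122500 = 1)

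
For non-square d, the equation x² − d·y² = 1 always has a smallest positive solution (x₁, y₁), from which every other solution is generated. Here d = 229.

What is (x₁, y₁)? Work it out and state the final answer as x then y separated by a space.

5848201 386460

d=229: √d = [15; 7,1,1,7,30] (ℓ=5, odd), read p_9/q_9
a_0=15:  p_0=15·1+0=15,  q_0=15·0+1=1
a_1=7:  p_1=7·15+1=106,  q_1=7·1+0=7
a_2=1:  p_2=1·106+15=121,  q_2=1·7+1=8
…
a_5=30:  p_5=30·1710+227=51527,  q_5=30·113+15=3405
a_6=7:  p_6=7·51527+1710=362399,  q_6=7·3405+113=23948
a_7=1:  p_7=1·362399+51527=413926,  q_7=1·23948+3405=27353
a_8=1:  p_8=1·413926+362399=776325,  q_8=1·27353+23948=51301
a_9=7:  p_9=7·776325+413926=5848201,  q_9=7·51301+27353=386460
fundamental: x₁=5848201, y₁=386460  (since 34201454936401 − 229·149351331600 = 1)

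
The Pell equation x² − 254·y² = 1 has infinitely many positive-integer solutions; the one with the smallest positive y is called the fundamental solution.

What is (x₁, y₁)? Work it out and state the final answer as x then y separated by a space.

√254 → a₀=15, period (1,14,1,30); ℓ=4 even so k=3
step 0: (15, 1)  from 15·(1,0) + (0,1)
…
step 2: (239, 15)  from 14·(16,1) + (15,1)
step 3: (255, 16)  from 1·(239,15) + (16,1)
→ (255, 16).  Check: 255²=65025, 254·16²=65024, difference 1.

255 16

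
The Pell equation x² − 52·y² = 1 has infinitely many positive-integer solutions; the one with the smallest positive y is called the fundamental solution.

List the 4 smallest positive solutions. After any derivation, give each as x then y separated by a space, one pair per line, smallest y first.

[7; 4,1,2,1,4,14] for √52; ℓ=6 ⇒ convergent index 5
step 0: (7, 1)  from 7·(1,0) + (0,1)
…
step 4: (137, 19)  from 1·(101,14) + (36,5)
step 5: (649, 90)  from 4·(137,19) + (101,14)
fundamental: x₁=649, y₁=90  (since 421201 − 52·8100 = 1)
n=2: (649,90)∘(649,90) = (649·649+52·90·90, 649·90+90·649) = (842401,116820)
n=3: (842401,116820)∘(649,90) = (649·842401+52·90·116820, 649·116820+90·842401) = (1093435849,151632270)
n=4: (1093435849,151632270)∘(649,90) = (649·1093435849+52·90·151632270, 649·151632270+90·1093435849) = (1419278889601,196818569640)

649 90
842401 116820
1093435849 151632270
1419278889601 196818569640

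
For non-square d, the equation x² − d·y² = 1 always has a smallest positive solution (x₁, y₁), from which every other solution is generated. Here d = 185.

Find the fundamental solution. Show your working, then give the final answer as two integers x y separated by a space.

d=185: √d = [13; 1,1,1,1,26] (ℓ=5, odd), read p_9/q_9
a_0=13:  p_0=13·1+0=13,  q_0=13·0+1=1
…
a_2=1:  p_2=1·14+13=27,  q_2=1·1+1=2
…
a_4=1:  p_4=1·41+27=68,  q_4=1·3+2=5
a_5=26:  p_5=26·68+41=1809,  q_5=26·5+3=133
…
a_8=1:  p_8=1·3686+1877=5563,  q_8=1·271+138=409
a_9=1:  p_9=1·5563+3686=9249,  q_9=1·409+271=680
fundamental: x₁=9249, y₁=680  (since 85544001 − 185·462400 = 1)

9249 680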